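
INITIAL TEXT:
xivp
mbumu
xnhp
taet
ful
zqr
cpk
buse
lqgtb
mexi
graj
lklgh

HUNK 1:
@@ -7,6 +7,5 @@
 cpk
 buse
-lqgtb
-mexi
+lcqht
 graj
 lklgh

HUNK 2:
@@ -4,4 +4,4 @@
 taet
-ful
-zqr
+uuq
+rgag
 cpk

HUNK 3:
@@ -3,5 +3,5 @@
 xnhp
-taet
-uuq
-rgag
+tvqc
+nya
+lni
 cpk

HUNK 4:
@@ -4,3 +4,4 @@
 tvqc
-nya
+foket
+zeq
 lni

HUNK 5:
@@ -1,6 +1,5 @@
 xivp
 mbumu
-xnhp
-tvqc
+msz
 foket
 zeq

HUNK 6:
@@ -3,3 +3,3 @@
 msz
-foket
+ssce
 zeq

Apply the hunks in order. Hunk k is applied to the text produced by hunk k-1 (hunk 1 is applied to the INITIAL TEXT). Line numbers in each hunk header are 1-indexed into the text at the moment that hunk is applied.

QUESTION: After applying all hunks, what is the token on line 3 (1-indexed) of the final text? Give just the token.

Hunk 1: at line 7 remove [lqgtb,mexi] add [lcqht] -> 11 lines: xivp mbumu xnhp taet ful zqr cpk buse lcqht graj lklgh
Hunk 2: at line 4 remove [ful,zqr] add [uuq,rgag] -> 11 lines: xivp mbumu xnhp taet uuq rgag cpk buse lcqht graj lklgh
Hunk 3: at line 3 remove [taet,uuq,rgag] add [tvqc,nya,lni] -> 11 lines: xivp mbumu xnhp tvqc nya lni cpk buse lcqht graj lklgh
Hunk 4: at line 4 remove [nya] add [foket,zeq] -> 12 lines: xivp mbumu xnhp tvqc foket zeq lni cpk buse lcqht graj lklgh
Hunk 5: at line 1 remove [xnhp,tvqc] add [msz] -> 11 lines: xivp mbumu msz foket zeq lni cpk buse lcqht graj lklgh
Hunk 6: at line 3 remove [foket] add [ssce] -> 11 lines: xivp mbumu msz ssce zeq lni cpk buse lcqht graj lklgh
Final line 3: msz

Answer: msz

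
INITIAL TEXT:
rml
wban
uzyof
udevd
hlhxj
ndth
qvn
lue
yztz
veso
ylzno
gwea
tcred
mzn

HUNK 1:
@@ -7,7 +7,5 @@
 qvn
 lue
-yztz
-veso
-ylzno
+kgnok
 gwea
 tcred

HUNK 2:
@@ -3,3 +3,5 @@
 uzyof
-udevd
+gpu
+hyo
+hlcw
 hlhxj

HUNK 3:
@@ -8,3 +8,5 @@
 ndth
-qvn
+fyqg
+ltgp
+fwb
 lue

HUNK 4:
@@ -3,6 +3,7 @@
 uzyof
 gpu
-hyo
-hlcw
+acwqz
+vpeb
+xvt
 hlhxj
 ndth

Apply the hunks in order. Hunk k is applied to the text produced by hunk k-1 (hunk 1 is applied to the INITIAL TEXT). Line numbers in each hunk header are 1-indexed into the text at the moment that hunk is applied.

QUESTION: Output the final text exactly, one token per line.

Hunk 1: at line 7 remove [yztz,veso,ylzno] add [kgnok] -> 12 lines: rml wban uzyof udevd hlhxj ndth qvn lue kgnok gwea tcred mzn
Hunk 2: at line 3 remove [udevd] add [gpu,hyo,hlcw] -> 14 lines: rml wban uzyof gpu hyo hlcw hlhxj ndth qvn lue kgnok gwea tcred mzn
Hunk 3: at line 8 remove [qvn] add [fyqg,ltgp,fwb] -> 16 lines: rml wban uzyof gpu hyo hlcw hlhxj ndth fyqg ltgp fwb lue kgnok gwea tcred mzn
Hunk 4: at line 3 remove [hyo,hlcw] add [acwqz,vpeb,xvt] -> 17 lines: rml wban uzyof gpu acwqz vpeb xvt hlhxj ndth fyqg ltgp fwb lue kgnok gwea tcred mzn

Answer: rml
wban
uzyof
gpu
acwqz
vpeb
xvt
hlhxj
ndth
fyqg
ltgp
fwb
lue
kgnok
gwea
tcred
mzn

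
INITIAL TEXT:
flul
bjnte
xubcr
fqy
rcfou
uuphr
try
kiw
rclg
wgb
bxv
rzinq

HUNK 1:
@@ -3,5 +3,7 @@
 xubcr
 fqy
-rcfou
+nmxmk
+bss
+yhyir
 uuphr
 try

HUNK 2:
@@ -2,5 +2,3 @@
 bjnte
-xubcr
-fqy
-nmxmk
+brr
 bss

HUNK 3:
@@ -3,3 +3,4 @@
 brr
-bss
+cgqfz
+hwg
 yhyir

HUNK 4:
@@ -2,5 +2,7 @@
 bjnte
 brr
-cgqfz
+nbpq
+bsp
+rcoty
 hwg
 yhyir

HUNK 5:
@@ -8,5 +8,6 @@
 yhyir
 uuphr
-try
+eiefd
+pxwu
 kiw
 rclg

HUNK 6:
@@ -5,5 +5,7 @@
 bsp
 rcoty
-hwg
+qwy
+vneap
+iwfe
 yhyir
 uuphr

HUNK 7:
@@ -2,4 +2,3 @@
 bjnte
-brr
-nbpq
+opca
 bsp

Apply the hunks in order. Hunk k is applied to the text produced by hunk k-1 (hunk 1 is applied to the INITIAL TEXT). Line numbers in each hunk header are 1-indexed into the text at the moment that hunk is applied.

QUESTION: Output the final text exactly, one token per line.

Answer: flul
bjnte
opca
bsp
rcoty
qwy
vneap
iwfe
yhyir
uuphr
eiefd
pxwu
kiw
rclg
wgb
bxv
rzinq

Derivation:
Hunk 1: at line 3 remove [rcfou] add [nmxmk,bss,yhyir] -> 14 lines: flul bjnte xubcr fqy nmxmk bss yhyir uuphr try kiw rclg wgb bxv rzinq
Hunk 2: at line 2 remove [xubcr,fqy,nmxmk] add [brr] -> 12 lines: flul bjnte brr bss yhyir uuphr try kiw rclg wgb bxv rzinq
Hunk 3: at line 3 remove [bss] add [cgqfz,hwg] -> 13 lines: flul bjnte brr cgqfz hwg yhyir uuphr try kiw rclg wgb bxv rzinq
Hunk 4: at line 2 remove [cgqfz] add [nbpq,bsp,rcoty] -> 15 lines: flul bjnte brr nbpq bsp rcoty hwg yhyir uuphr try kiw rclg wgb bxv rzinq
Hunk 5: at line 8 remove [try] add [eiefd,pxwu] -> 16 lines: flul bjnte brr nbpq bsp rcoty hwg yhyir uuphr eiefd pxwu kiw rclg wgb bxv rzinq
Hunk 6: at line 5 remove [hwg] add [qwy,vneap,iwfe] -> 18 lines: flul bjnte brr nbpq bsp rcoty qwy vneap iwfe yhyir uuphr eiefd pxwu kiw rclg wgb bxv rzinq
Hunk 7: at line 2 remove [brr,nbpq] add [opca] -> 17 lines: flul bjnte opca bsp rcoty qwy vneap iwfe yhyir uuphr eiefd pxwu kiw rclg wgb bxv rzinq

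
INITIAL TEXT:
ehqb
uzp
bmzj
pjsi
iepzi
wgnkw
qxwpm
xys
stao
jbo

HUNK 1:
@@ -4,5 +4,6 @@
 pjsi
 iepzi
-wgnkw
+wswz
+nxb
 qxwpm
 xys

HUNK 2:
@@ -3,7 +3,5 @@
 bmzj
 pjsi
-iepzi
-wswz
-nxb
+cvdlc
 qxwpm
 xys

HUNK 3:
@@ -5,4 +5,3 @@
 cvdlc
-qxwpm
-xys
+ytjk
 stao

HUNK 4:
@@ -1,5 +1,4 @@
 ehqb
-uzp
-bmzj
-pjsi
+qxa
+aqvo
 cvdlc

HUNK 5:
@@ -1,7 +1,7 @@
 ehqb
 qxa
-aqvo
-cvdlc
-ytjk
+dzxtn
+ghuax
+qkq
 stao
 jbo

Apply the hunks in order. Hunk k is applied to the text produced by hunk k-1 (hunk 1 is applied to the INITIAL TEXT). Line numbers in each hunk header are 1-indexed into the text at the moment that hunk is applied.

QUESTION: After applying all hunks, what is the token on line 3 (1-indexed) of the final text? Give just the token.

Hunk 1: at line 4 remove [wgnkw] add [wswz,nxb] -> 11 lines: ehqb uzp bmzj pjsi iepzi wswz nxb qxwpm xys stao jbo
Hunk 2: at line 3 remove [iepzi,wswz,nxb] add [cvdlc] -> 9 lines: ehqb uzp bmzj pjsi cvdlc qxwpm xys stao jbo
Hunk 3: at line 5 remove [qxwpm,xys] add [ytjk] -> 8 lines: ehqb uzp bmzj pjsi cvdlc ytjk stao jbo
Hunk 4: at line 1 remove [uzp,bmzj,pjsi] add [qxa,aqvo] -> 7 lines: ehqb qxa aqvo cvdlc ytjk stao jbo
Hunk 5: at line 1 remove [aqvo,cvdlc,ytjk] add [dzxtn,ghuax,qkq] -> 7 lines: ehqb qxa dzxtn ghuax qkq stao jbo
Final line 3: dzxtn

Answer: dzxtn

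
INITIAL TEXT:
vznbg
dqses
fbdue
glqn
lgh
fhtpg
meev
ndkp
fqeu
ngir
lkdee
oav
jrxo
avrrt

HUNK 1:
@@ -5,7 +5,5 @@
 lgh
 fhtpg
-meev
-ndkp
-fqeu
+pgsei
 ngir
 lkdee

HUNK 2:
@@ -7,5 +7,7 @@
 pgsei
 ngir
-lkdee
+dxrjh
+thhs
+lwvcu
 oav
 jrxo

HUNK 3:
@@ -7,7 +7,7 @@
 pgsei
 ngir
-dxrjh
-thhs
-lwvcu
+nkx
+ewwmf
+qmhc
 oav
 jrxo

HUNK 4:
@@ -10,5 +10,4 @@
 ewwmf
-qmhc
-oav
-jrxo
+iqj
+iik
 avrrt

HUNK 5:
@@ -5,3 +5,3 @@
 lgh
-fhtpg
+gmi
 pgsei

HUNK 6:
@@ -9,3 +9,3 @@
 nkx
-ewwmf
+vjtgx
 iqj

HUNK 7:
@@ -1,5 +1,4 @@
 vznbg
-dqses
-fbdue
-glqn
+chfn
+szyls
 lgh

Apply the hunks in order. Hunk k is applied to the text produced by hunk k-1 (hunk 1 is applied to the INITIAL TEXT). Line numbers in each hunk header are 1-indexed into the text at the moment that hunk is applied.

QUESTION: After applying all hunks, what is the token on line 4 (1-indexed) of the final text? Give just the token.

Hunk 1: at line 5 remove [meev,ndkp,fqeu] add [pgsei] -> 12 lines: vznbg dqses fbdue glqn lgh fhtpg pgsei ngir lkdee oav jrxo avrrt
Hunk 2: at line 7 remove [lkdee] add [dxrjh,thhs,lwvcu] -> 14 lines: vznbg dqses fbdue glqn lgh fhtpg pgsei ngir dxrjh thhs lwvcu oav jrxo avrrt
Hunk 3: at line 7 remove [dxrjh,thhs,lwvcu] add [nkx,ewwmf,qmhc] -> 14 lines: vznbg dqses fbdue glqn lgh fhtpg pgsei ngir nkx ewwmf qmhc oav jrxo avrrt
Hunk 4: at line 10 remove [qmhc,oav,jrxo] add [iqj,iik] -> 13 lines: vznbg dqses fbdue glqn lgh fhtpg pgsei ngir nkx ewwmf iqj iik avrrt
Hunk 5: at line 5 remove [fhtpg] add [gmi] -> 13 lines: vznbg dqses fbdue glqn lgh gmi pgsei ngir nkx ewwmf iqj iik avrrt
Hunk 6: at line 9 remove [ewwmf] add [vjtgx] -> 13 lines: vznbg dqses fbdue glqn lgh gmi pgsei ngir nkx vjtgx iqj iik avrrt
Hunk 7: at line 1 remove [dqses,fbdue,glqn] add [chfn,szyls] -> 12 lines: vznbg chfn szyls lgh gmi pgsei ngir nkx vjtgx iqj iik avrrt
Final line 4: lgh

Answer: lgh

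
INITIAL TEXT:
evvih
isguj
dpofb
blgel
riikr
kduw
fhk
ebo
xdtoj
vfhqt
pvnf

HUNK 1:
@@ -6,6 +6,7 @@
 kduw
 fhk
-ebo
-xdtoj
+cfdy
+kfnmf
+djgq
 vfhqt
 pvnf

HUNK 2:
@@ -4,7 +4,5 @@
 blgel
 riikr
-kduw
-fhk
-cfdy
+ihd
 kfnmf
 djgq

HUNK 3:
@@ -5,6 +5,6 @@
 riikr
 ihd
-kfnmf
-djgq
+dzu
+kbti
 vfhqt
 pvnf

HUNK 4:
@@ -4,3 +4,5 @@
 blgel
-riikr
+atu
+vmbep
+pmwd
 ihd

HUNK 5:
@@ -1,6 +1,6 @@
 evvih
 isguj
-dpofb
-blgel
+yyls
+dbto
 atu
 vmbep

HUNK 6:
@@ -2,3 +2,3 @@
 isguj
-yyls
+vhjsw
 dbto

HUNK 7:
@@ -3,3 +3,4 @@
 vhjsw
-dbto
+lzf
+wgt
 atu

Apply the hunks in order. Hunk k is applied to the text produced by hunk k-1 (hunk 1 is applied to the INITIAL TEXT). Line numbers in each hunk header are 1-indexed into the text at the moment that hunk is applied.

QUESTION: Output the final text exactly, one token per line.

Hunk 1: at line 6 remove [ebo,xdtoj] add [cfdy,kfnmf,djgq] -> 12 lines: evvih isguj dpofb blgel riikr kduw fhk cfdy kfnmf djgq vfhqt pvnf
Hunk 2: at line 4 remove [kduw,fhk,cfdy] add [ihd] -> 10 lines: evvih isguj dpofb blgel riikr ihd kfnmf djgq vfhqt pvnf
Hunk 3: at line 5 remove [kfnmf,djgq] add [dzu,kbti] -> 10 lines: evvih isguj dpofb blgel riikr ihd dzu kbti vfhqt pvnf
Hunk 4: at line 4 remove [riikr] add [atu,vmbep,pmwd] -> 12 lines: evvih isguj dpofb blgel atu vmbep pmwd ihd dzu kbti vfhqt pvnf
Hunk 5: at line 1 remove [dpofb,blgel] add [yyls,dbto] -> 12 lines: evvih isguj yyls dbto atu vmbep pmwd ihd dzu kbti vfhqt pvnf
Hunk 6: at line 2 remove [yyls] add [vhjsw] -> 12 lines: evvih isguj vhjsw dbto atu vmbep pmwd ihd dzu kbti vfhqt pvnf
Hunk 7: at line 3 remove [dbto] add [lzf,wgt] -> 13 lines: evvih isguj vhjsw lzf wgt atu vmbep pmwd ihd dzu kbti vfhqt pvnf

Answer: evvih
isguj
vhjsw
lzf
wgt
atu
vmbep
pmwd
ihd
dzu
kbti
vfhqt
pvnf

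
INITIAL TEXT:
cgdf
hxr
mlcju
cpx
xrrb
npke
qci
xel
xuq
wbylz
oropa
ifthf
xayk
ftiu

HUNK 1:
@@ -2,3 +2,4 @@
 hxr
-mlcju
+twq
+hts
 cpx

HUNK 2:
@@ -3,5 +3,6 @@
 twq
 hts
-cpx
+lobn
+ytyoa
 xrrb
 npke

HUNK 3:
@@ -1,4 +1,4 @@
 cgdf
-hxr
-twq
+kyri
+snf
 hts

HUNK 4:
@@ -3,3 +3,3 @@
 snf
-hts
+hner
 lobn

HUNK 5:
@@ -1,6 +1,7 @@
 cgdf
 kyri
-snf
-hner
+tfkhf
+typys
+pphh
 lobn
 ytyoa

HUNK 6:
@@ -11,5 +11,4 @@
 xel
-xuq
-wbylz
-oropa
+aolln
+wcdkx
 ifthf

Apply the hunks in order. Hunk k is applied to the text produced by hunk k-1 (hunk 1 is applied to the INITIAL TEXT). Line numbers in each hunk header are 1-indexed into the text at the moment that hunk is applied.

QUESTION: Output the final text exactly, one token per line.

Hunk 1: at line 2 remove [mlcju] add [twq,hts] -> 15 lines: cgdf hxr twq hts cpx xrrb npke qci xel xuq wbylz oropa ifthf xayk ftiu
Hunk 2: at line 3 remove [cpx] add [lobn,ytyoa] -> 16 lines: cgdf hxr twq hts lobn ytyoa xrrb npke qci xel xuq wbylz oropa ifthf xayk ftiu
Hunk 3: at line 1 remove [hxr,twq] add [kyri,snf] -> 16 lines: cgdf kyri snf hts lobn ytyoa xrrb npke qci xel xuq wbylz oropa ifthf xayk ftiu
Hunk 4: at line 3 remove [hts] add [hner] -> 16 lines: cgdf kyri snf hner lobn ytyoa xrrb npke qci xel xuq wbylz oropa ifthf xayk ftiu
Hunk 5: at line 1 remove [snf,hner] add [tfkhf,typys,pphh] -> 17 lines: cgdf kyri tfkhf typys pphh lobn ytyoa xrrb npke qci xel xuq wbylz oropa ifthf xayk ftiu
Hunk 6: at line 11 remove [xuq,wbylz,oropa] add [aolln,wcdkx] -> 16 lines: cgdf kyri tfkhf typys pphh lobn ytyoa xrrb npke qci xel aolln wcdkx ifthf xayk ftiu

Answer: cgdf
kyri
tfkhf
typys
pphh
lobn
ytyoa
xrrb
npke
qci
xel
aolln
wcdkx
ifthf
xayk
ftiu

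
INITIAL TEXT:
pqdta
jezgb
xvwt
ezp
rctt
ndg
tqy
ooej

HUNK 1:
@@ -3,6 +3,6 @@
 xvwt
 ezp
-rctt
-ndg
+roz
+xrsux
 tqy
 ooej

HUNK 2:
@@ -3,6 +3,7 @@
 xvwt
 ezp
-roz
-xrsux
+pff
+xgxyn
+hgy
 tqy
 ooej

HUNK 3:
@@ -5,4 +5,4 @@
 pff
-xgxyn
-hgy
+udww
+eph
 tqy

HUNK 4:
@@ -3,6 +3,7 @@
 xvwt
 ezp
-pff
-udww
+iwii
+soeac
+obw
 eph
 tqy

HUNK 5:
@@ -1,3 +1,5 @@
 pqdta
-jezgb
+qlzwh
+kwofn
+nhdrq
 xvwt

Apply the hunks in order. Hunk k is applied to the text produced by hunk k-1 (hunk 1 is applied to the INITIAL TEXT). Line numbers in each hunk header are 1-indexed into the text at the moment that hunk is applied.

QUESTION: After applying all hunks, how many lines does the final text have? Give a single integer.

Answer: 12

Derivation:
Hunk 1: at line 3 remove [rctt,ndg] add [roz,xrsux] -> 8 lines: pqdta jezgb xvwt ezp roz xrsux tqy ooej
Hunk 2: at line 3 remove [roz,xrsux] add [pff,xgxyn,hgy] -> 9 lines: pqdta jezgb xvwt ezp pff xgxyn hgy tqy ooej
Hunk 3: at line 5 remove [xgxyn,hgy] add [udww,eph] -> 9 lines: pqdta jezgb xvwt ezp pff udww eph tqy ooej
Hunk 4: at line 3 remove [pff,udww] add [iwii,soeac,obw] -> 10 lines: pqdta jezgb xvwt ezp iwii soeac obw eph tqy ooej
Hunk 5: at line 1 remove [jezgb] add [qlzwh,kwofn,nhdrq] -> 12 lines: pqdta qlzwh kwofn nhdrq xvwt ezp iwii soeac obw eph tqy ooej
Final line count: 12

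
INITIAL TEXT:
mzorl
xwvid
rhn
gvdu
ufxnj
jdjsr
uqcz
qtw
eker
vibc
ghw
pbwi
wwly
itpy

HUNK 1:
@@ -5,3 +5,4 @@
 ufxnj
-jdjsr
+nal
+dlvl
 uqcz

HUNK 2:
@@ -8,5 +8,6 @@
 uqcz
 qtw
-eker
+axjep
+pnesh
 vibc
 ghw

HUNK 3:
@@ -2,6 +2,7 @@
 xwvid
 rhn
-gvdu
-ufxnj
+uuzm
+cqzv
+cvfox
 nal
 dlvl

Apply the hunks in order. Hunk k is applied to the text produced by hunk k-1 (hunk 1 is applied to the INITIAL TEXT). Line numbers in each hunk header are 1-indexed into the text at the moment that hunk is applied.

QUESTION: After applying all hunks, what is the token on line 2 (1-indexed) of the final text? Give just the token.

Answer: xwvid

Derivation:
Hunk 1: at line 5 remove [jdjsr] add [nal,dlvl] -> 15 lines: mzorl xwvid rhn gvdu ufxnj nal dlvl uqcz qtw eker vibc ghw pbwi wwly itpy
Hunk 2: at line 8 remove [eker] add [axjep,pnesh] -> 16 lines: mzorl xwvid rhn gvdu ufxnj nal dlvl uqcz qtw axjep pnesh vibc ghw pbwi wwly itpy
Hunk 3: at line 2 remove [gvdu,ufxnj] add [uuzm,cqzv,cvfox] -> 17 lines: mzorl xwvid rhn uuzm cqzv cvfox nal dlvl uqcz qtw axjep pnesh vibc ghw pbwi wwly itpy
Final line 2: xwvid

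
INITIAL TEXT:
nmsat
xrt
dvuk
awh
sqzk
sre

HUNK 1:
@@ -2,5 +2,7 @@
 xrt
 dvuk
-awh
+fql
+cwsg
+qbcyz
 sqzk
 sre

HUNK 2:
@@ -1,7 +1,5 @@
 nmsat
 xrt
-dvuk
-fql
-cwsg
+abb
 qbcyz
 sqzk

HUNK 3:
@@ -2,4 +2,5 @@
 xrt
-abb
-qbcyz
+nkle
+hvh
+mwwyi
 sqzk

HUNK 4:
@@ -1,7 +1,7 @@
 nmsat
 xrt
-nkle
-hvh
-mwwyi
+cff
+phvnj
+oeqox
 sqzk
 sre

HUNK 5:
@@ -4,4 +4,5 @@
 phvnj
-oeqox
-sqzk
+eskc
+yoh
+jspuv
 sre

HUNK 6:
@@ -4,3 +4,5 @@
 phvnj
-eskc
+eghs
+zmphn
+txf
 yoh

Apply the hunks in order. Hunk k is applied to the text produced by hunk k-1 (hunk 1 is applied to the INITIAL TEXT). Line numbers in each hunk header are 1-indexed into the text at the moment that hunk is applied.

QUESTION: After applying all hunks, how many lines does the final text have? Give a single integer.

Hunk 1: at line 2 remove [awh] add [fql,cwsg,qbcyz] -> 8 lines: nmsat xrt dvuk fql cwsg qbcyz sqzk sre
Hunk 2: at line 1 remove [dvuk,fql,cwsg] add [abb] -> 6 lines: nmsat xrt abb qbcyz sqzk sre
Hunk 3: at line 2 remove [abb,qbcyz] add [nkle,hvh,mwwyi] -> 7 lines: nmsat xrt nkle hvh mwwyi sqzk sre
Hunk 4: at line 1 remove [nkle,hvh,mwwyi] add [cff,phvnj,oeqox] -> 7 lines: nmsat xrt cff phvnj oeqox sqzk sre
Hunk 5: at line 4 remove [oeqox,sqzk] add [eskc,yoh,jspuv] -> 8 lines: nmsat xrt cff phvnj eskc yoh jspuv sre
Hunk 6: at line 4 remove [eskc] add [eghs,zmphn,txf] -> 10 lines: nmsat xrt cff phvnj eghs zmphn txf yoh jspuv sre
Final line count: 10

Answer: 10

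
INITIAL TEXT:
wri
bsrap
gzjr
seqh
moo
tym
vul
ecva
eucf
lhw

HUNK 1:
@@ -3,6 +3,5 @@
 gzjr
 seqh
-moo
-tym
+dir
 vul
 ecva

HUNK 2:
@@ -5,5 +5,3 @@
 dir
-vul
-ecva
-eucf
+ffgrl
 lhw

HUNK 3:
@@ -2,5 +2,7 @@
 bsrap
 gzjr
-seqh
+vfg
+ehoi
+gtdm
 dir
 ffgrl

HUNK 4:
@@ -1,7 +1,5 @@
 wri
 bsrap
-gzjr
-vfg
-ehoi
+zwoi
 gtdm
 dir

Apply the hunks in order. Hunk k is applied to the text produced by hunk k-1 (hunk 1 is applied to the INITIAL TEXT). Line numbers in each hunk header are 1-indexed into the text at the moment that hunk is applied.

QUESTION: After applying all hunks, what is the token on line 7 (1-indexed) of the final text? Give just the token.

Hunk 1: at line 3 remove [moo,tym] add [dir] -> 9 lines: wri bsrap gzjr seqh dir vul ecva eucf lhw
Hunk 2: at line 5 remove [vul,ecva,eucf] add [ffgrl] -> 7 lines: wri bsrap gzjr seqh dir ffgrl lhw
Hunk 3: at line 2 remove [seqh] add [vfg,ehoi,gtdm] -> 9 lines: wri bsrap gzjr vfg ehoi gtdm dir ffgrl lhw
Hunk 4: at line 1 remove [gzjr,vfg,ehoi] add [zwoi] -> 7 lines: wri bsrap zwoi gtdm dir ffgrl lhw
Final line 7: lhw

Answer: lhw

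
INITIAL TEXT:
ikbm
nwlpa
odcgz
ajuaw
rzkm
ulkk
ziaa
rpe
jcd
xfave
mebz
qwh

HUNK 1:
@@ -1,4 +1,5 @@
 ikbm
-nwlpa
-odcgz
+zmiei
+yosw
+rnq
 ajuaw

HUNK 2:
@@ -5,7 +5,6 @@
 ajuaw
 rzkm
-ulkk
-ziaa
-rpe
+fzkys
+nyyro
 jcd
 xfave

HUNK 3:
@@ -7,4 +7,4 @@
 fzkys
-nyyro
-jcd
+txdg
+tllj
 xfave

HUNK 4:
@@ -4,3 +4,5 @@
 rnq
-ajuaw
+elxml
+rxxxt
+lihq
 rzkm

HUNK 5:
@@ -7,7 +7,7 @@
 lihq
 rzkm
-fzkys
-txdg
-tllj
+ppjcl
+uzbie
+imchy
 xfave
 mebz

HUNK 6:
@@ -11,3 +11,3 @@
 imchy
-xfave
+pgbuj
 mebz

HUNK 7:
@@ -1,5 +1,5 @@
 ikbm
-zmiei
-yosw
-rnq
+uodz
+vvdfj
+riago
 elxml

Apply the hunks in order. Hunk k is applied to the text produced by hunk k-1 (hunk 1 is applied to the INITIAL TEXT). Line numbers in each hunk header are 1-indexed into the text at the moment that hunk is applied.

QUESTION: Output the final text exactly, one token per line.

Answer: ikbm
uodz
vvdfj
riago
elxml
rxxxt
lihq
rzkm
ppjcl
uzbie
imchy
pgbuj
mebz
qwh

Derivation:
Hunk 1: at line 1 remove [nwlpa,odcgz] add [zmiei,yosw,rnq] -> 13 lines: ikbm zmiei yosw rnq ajuaw rzkm ulkk ziaa rpe jcd xfave mebz qwh
Hunk 2: at line 5 remove [ulkk,ziaa,rpe] add [fzkys,nyyro] -> 12 lines: ikbm zmiei yosw rnq ajuaw rzkm fzkys nyyro jcd xfave mebz qwh
Hunk 3: at line 7 remove [nyyro,jcd] add [txdg,tllj] -> 12 lines: ikbm zmiei yosw rnq ajuaw rzkm fzkys txdg tllj xfave mebz qwh
Hunk 4: at line 4 remove [ajuaw] add [elxml,rxxxt,lihq] -> 14 lines: ikbm zmiei yosw rnq elxml rxxxt lihq rzkm fzkys txdg tllj xfave mebz qwh
Hunk 5: at line 7 remove [fzkys,txdg,tllj] add [ppjcl,uzbie,imchy] -> 14 lines: ikbm zmiei yosw rnq elxml rxxxt lihq rzkm ppjcl uzbie imchy xfave mebz qwh
Hunk 6: at line 11 remove [xfave] add [pgbuj] -> 14 lines: ikbm zmiei yosw rnq elxml rxxxt lihq rzkm ppjcl uzbie imchy pgbuj mebz qwh
Hunk 7: at line 1 remove [zmiei,yosw,rnq] add [uodz,vvdfj,riago] -> 14 lines: ikbm uodz vvdfj riago elxml rxxxt lihq rzkm ppjcl uzbie imchy pgbuj mebz qwh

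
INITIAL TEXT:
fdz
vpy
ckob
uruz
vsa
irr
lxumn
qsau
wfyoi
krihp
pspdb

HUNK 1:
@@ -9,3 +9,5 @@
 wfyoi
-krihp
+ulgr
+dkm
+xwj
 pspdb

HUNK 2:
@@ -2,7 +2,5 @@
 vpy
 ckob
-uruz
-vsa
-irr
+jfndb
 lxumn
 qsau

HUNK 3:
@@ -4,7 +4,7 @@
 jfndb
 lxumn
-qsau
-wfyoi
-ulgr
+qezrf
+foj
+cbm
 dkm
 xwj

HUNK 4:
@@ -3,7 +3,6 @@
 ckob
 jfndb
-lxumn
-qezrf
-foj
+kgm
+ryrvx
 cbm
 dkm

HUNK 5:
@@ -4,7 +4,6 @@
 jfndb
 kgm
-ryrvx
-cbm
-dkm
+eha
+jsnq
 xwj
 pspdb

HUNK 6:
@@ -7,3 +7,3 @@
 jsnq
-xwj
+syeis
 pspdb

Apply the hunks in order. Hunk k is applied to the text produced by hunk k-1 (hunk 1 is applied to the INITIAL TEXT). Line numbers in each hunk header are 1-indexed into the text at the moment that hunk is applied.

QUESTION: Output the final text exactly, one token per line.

Hunk 1: at line 9 remove [krihp] add [ulgr,dkm,xwj] -> 13 lines: fdz vpy ckob uruz vsa irr lxumn qsau wfyoi ulgr dkm xwj pspdb
Hunk 2: at line 2 remove [uruz,vsa,irr] add [jfndb] -> 11 lines: fdz vpy ckob jfndb lxumn qsau wfyoi ulgr dkm xwj pspdb
Hunk 3: at line 4 remove [qsau,wfyoi,ulgr] add [qezrf,foj,cbm] -> 11 lines: fdz vpy ckob jfndb lxumn qezrf foj cbm dkm xwj pspdb
Hunk 4: at line 3 remove [lxumn,qezrf,foj] add [kgm,ryrvx] -> 10 lines: fdz vpy ckob jfndb kgm ryrvx cbm dkm xwj pspdb
Hunk 5: at line 4 remove [ryrvx,cbm,dkm] add [eha,jsnq] -> 9 lines: fdz vpy ckob jfndb kgm eha jsnq xwj pspdb
Hunk 6: at line 7 remove [xwj] add [syeis] -> 9 lines: fdz vpy ckob jfndb kgm eha jsnq syeis pspdb

Answer: fdz
vpy
ckob
jfndb
kgm
eha
jsnq
syeis
pspdb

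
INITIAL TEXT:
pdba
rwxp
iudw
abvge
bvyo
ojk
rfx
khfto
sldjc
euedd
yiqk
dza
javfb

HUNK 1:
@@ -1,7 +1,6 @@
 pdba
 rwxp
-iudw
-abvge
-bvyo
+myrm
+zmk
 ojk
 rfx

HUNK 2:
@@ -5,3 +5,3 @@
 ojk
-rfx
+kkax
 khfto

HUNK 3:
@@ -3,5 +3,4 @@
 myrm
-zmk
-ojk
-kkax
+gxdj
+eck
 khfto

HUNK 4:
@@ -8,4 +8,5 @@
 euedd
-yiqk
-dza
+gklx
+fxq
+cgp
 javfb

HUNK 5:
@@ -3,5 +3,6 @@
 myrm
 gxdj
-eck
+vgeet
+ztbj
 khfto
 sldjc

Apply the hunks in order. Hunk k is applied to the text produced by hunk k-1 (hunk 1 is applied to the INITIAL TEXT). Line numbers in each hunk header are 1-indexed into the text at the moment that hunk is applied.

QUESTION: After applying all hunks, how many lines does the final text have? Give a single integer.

Answer: 13

Derivation:
Hunk 1: at line 1 remove [iudw,abvge,bvyo] add [myrm,zmk] -> 12 lines: pdba rwxp myrm zmk ojk rfx khfto sldjc euedd yiqk dza javfb
Hunk 2: at line 5 remove [rfx] add [kkax] -> 12 lines: pdba rwxp myrm zmk ojk kkax khfto sldjc euedd yiqk dza javfb
Hunk 3: at line 3 remove [zmk,ojk,kkax] add [gxdj,eck] -> 11 lines: pdba rwxp myrm gxdj eck khfto sldjc euedd yiqk dza javfb
Hunk 4: at line 8 remove [yiqk,dza] add [gklx,fxq,cgp] -> 12 lines: pdba rwxp myrm gxdj eck khfto sldjc euedd gklx fxq cgp javfb
Hunk 5: at line 3 remove [eck] add [vgeet,ztbj] -> 13 lines: pdba rwxp myrm gxdj vgeet ztbj khfto sldjc euedd gklx fxq cgp javfb
Final line count: 13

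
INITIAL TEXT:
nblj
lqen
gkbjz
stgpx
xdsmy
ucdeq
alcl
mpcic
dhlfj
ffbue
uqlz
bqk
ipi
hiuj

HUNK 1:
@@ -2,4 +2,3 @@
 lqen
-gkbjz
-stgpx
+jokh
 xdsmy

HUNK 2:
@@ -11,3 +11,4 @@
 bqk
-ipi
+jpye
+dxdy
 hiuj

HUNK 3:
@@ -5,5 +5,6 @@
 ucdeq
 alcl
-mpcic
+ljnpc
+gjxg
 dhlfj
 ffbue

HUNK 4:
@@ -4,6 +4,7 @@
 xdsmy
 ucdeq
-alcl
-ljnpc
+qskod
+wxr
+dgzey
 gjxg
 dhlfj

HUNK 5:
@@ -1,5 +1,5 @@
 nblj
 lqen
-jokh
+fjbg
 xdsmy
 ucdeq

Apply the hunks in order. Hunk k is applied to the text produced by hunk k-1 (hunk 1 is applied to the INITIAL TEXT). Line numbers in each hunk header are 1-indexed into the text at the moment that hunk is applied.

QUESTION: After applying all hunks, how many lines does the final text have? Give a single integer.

Answer: 16

Derivation:
Hunk 1: at line 2 remove [gkbjz,stgpx] add [jokh] -> 13 lines: nblj lqen jokh xdsmy ucdeq alcl mpcic dhlfj ffbue uqlz bqk ipi hiuj
Hunk 2: at line 11 remove [ipi] add [jpye,dxdy] -> 14 lines: nblj lqen jokh xdsmy ucdeq alcl mpcic dhlfj ffbue uqlz bqk jpye dxdy hiuj
Hunk 3: at line 5 remove [mpcic] add [ljnpc,gjxg] -> 15 lines: nblj lqen jokh xdsmy ucdeq alcl ljnpc gjxg dhlfj ffbue uqlz bqk jpye dxdy hiuj
Hunk 4: at line 4 remove [alcl,ljnpc] add [qskod,wxr,dgzey] -> 16 lines: nblj lqen jokh xdsmy ucdeq qskod wxr dgzey gjxg dhlfj ffbue uqlz bqk jpye dxdy hiuj
Hunk 5: at line 1 remove [jokh] add [fjbg] -> 16 lines: nblj lqen fjbg xdsmy ucdeq qskod wxr dgzey gjxg dhlfj ffbue uqlz bqk jpye dxdy hiuj
Final line count: 16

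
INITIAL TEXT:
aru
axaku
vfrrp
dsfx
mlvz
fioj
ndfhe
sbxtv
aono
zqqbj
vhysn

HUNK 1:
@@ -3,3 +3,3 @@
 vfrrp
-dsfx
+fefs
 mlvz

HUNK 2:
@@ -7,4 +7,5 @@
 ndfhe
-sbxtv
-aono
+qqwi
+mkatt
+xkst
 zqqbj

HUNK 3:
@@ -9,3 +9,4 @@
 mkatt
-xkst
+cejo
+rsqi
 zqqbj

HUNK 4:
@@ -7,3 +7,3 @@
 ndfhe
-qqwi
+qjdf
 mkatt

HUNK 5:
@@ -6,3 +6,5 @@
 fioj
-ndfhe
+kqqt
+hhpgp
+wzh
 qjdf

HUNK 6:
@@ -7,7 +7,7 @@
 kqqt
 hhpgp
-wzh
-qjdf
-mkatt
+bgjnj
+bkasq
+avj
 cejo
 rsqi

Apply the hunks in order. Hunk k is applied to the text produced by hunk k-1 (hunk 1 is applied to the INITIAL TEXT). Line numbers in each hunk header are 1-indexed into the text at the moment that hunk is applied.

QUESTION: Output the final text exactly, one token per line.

Hunk 1: at line 3 remove [dsfx] add [fefs] -> 11 lines: aru axaku vfrrp fefs mlvz fioj ndfhe sbxtv aono zqqbj vhysn
Hunk 2: at line 7 remove [sbxtv,aono] add [qqwi,mkatt,xkst] -> 12 lines: aru axaku vfrrp fefs mlvz fioj ndfhe qqwi mkatt xkst zqqbj vhysn
Hunk 3: at line 9 remove [xkst] add [cejo,rsqi] -> 13 lines: aru axaku vfrrp fefs mlvz fioj ndfhe qqwi mkatt cejo rsqi zqqbj vhysn
Hunk 4: at line 7 remove [qqwi] add [qjdf] -> 13 lines: aru axaku vfrrp fefs mlvz fioj ndfhe qjdf mkatt cejo rsqi zqqbj vhysn
Hunk 5: at line 6 remove [ndfhe] add [kqqt,hhpgp,wzh] -> 15 lines: aru axaku vfrrp fefs mlvz fioj kqqt hhpgp wzh qjdf mkatt cejo rsqi zqqbj vhysn
Hunk 6: at line 7 remove [wzh,qjdf,mkatt] add [bgjnj,bkasq,avj] -> 15 lines: aru axaku vfrrp fefs mlvz fioj kqqt hhpgp bgjnj bkasq avj cejo rsqi zqqbj vhysn

Answer: aru
axaku
vfrrp
fefs
mlvz
fioj
kqqt
hhpgp
bgjnj
bkasq
avj
cejo
rsqi
zqqbj
vhysn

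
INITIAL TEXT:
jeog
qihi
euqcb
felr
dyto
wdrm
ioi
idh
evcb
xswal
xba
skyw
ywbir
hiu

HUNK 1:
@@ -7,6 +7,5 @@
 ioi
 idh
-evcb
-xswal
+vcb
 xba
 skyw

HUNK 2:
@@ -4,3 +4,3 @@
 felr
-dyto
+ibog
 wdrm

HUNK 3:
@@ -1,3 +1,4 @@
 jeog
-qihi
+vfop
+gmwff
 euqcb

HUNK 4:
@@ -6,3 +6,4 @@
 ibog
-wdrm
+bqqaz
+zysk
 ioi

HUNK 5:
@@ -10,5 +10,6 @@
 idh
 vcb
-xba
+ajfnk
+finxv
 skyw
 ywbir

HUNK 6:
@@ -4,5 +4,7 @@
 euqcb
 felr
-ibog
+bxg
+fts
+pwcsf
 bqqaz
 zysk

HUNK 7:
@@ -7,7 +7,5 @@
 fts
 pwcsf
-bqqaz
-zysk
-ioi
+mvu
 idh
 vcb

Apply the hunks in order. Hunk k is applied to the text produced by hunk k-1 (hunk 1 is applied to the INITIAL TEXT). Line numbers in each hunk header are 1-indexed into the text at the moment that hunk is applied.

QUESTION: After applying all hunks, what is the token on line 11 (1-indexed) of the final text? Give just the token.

Hunk 1: at line 7 remove [evcb,xswal] add [vcb] -> 13 lines: jeog qihi euqcb felr dyto wdrm ioi idh vcb xba skyw ywbir hiu
Hunk 2: at line 4 remove [dyto] add [ibog] -> 13 lines: jeog qihi euqcb felr ibog wdrm ioi idh vcb xba skyw ywbir hiu
Hunk 3: at line 1 remove [qihi] add [vfop,gmwff] -> 14 lines: jeog vfop gmwff euqcb felr ibog wdrm ioi idh vcb xba skyw ywbir hiu
Hunk 4: at line 6 remove [wdrm] add [bqqaz,zysk] -> 15 lines: jeog vfop gmwff euqcb felr ibog bqqaz zysk ioi idh vcb xba skyw ywbir hiu
Hunk 5: at line 10 remove [xba] add [ajfnk,finxv] -> 16 lines: jeog vfop gmwff euqcb felr ibog bqqaz zysk ioi idh vcb ajfnk finxv skyw ywbir hiu
Hunk 6: at line 4 remove [ibog] add [bxg,fts,pwcsf] -> 18 lines: jeog vfop gmwff euqcb felr bxg fts pwcsf bqqaz zysk ioi idh vcb ajfnk finxv skyw ywbir hiu
Hunk 7: at line 7 remove [bqqaz,zysk,ioi] add [mvu] -> 16 lines: jeog vfop gmwff euqcb felr bxg fts pwcsf mvu idh vcb ajfnk finxv skyw ywbir hiu
Final line 11: vcb

Answer: vcb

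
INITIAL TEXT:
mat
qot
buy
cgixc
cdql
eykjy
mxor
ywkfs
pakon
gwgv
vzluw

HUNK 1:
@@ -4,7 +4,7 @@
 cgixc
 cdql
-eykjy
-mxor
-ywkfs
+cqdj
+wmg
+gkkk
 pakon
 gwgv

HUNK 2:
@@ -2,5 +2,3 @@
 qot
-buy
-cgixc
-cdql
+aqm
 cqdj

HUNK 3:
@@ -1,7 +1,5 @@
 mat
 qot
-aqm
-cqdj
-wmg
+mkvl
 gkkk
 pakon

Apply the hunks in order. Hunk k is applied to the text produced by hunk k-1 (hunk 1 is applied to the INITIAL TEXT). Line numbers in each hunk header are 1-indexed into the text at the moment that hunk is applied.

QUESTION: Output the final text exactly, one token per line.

Answer: mat
qot
mkvl
gkkk
pakon
gwgv
vzluw

Derivation:
Hunk 1: at line 4 remove [eykjy,mxor,ywkfs] add [cqdj,wmg,gkkk] -> 11 lines: mat qot buy cgixc cdql cqdj wmg gkkk pakon gwgv vzluw
Hunk 2: at line 2 remove [buy,cgixc,cdql] add [aqm] -> 9 lines: mat qot aqm cqdj wmg gkkk pakon gwgv vzluw
Hunk 3: at line 1 remove [aqm,cqdj,wmg] add [mkvl] -> 7 lines: mat qot mkvl gkkk pakon gwgv vzluw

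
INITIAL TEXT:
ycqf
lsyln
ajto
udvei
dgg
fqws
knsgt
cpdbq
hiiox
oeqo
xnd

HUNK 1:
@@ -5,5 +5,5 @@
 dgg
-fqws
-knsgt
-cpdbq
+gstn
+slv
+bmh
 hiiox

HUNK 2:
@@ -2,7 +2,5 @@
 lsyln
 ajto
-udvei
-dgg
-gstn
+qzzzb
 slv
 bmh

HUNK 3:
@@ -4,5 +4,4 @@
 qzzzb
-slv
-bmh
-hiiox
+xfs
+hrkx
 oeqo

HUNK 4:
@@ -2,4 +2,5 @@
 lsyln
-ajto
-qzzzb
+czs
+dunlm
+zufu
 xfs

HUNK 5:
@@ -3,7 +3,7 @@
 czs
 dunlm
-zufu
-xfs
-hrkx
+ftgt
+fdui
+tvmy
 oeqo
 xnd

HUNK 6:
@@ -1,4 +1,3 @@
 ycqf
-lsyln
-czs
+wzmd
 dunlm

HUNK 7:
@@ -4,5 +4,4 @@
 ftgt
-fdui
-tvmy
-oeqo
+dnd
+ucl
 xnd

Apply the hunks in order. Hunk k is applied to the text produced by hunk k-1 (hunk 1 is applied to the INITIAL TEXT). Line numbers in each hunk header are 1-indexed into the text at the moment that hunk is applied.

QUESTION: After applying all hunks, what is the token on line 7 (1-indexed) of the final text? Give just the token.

Answer: xnd

Derivation:
Hunk 1: at line 5 remove [fqws,knsgt,cpdbq] add [gstn,slv,bmh] -> 11 lines: ycqf lsyln ajto udvei dgg gstn slv bmh hiiox oeqo xnd
Hunk 2: at line 2 remove [udvei,dgg,gstn] add [qzzzb] -> 9 lines: ycqf lsyln ajto qzzzb slv bmh hiiox oeqo xnd
Hunk 3: at line 4 remove [slv,bmh,hiiox] add [xfs,hrkx] -> 8 lines: ycqf lsyln ajto qzzzb xfs hrkx oeqo xnd
Hunk 4: at line 2 remove [ajto,qzzzb] add [czs,dunlm,zufu] -> 9 lines: ycqf lsyln czs dunlm zufu xfs hrkx oeqo xnd
Hunk 5: at line 3 remove [zufu,xfs,hrkx] add [ftgt,fdui,tvmy] -> 9 lines: ycqf lsyln czs dunlm ftgt fdui tvmy oeqo xnd
Hunk 6: at line 1 remove [lsyln,czs] add [wzmd] -> 8 lines: ycqf wzmd dunlm ftgt fdui tvmy oeqo xnd
Hunk 7: at line 4 remove [fdui,tvmy,oeqo] add [dnd,ucl] -> 7 lines: ycqf wzmd dunlm ftgt dnd ucl xnd
Final line 7: xnd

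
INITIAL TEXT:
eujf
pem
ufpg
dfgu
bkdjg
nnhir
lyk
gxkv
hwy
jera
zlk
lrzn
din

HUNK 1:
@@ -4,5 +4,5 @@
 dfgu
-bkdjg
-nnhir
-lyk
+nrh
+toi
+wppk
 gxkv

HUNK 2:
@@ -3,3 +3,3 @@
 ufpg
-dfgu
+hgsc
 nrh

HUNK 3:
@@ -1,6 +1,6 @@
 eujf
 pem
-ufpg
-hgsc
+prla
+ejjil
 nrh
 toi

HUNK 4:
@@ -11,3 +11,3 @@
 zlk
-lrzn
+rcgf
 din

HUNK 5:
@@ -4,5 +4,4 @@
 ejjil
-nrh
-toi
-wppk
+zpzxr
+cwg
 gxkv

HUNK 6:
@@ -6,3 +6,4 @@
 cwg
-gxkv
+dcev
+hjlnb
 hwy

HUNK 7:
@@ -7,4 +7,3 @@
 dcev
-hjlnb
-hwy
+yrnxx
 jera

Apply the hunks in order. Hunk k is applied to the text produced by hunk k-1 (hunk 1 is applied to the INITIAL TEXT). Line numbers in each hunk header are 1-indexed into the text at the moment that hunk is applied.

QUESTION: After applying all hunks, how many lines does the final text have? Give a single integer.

Hunk 1: at line 4 remove [bkdjg,nnhir,lyk] add [nrh,toi,wppk] -> 13 lines: eujf pem ufpg dfgu nrh toi wppk gxkv hwy jera zlk lrzn din
Hunk 2: at line 3 remove [dfgu] add [hgsc] -> 13 lines: eujf pem ufpg hgsc nrh toi wppk gxkv hwy jera zlk lrzn din
Hunk 3: at line 1 remove [ufpg,hgsc] add [prla,ejjil] -> 13 lines: eujf pem prla ejjil nrh toi wppk gxkv hwy jera zlk lrzn din
Hunk 4: at line 11 remove [lrzn] add [rcgf] -> 13 lines: eujf pem prla ejjil nrh toi wppk gxkv hwy jera zlk rcgf din
Hunk 5: at line 4 remove [nrh,toi,wppk] add [zpzxr,cwg] -> 12 lines: eujf pem prla ejjil zpzxr cwg gxkv hwy jera zlk rcgf din
Hunk 6: at line 6 remove [gxkv] add [dcev,hjlnb] -> 13 lines: eujf pem prla ejjil zpzxr cwg dcev hjlnb hwy jera zlk rcgf din
Hunk 7: at line 7 remove [hjlnb,hwy] add [yrnxx] -> 12 lines: eujf pem prla ejjil zpzxr cwg dcev yrnxx jera zlk rcgf din
Final line count: 12

Answer: 12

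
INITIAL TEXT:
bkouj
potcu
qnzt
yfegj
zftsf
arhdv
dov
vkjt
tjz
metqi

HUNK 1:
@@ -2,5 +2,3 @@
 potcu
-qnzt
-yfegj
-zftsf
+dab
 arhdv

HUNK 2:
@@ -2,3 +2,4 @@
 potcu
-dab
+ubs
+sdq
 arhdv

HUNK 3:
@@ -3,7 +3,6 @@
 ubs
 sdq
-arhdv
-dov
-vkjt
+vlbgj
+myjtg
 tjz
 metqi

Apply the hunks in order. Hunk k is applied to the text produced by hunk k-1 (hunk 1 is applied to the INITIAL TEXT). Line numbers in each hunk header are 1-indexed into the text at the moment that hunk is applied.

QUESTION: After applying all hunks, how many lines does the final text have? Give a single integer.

Hunk 1: at line 2 remove [qnzt,yfegj,zftsf] add [dab] -> 8 lines: bkouj potcu dab arhdv dov vkjt tjz metqi
Hunk 2: at line 2 remove [dab] add [ubs,sdq] -> 9 lines: bkouj potcu ubs sdq arhdv dov vkjt tjz metqi
Hunk 3: at line 3 remove [arhdv,dov,vkjt] add [vlbgj,myjtg] -> 8 lines: bkouj potcu ubs sdq vlbgj myjtg tjz metqi
Final line count: 8

Answer: 8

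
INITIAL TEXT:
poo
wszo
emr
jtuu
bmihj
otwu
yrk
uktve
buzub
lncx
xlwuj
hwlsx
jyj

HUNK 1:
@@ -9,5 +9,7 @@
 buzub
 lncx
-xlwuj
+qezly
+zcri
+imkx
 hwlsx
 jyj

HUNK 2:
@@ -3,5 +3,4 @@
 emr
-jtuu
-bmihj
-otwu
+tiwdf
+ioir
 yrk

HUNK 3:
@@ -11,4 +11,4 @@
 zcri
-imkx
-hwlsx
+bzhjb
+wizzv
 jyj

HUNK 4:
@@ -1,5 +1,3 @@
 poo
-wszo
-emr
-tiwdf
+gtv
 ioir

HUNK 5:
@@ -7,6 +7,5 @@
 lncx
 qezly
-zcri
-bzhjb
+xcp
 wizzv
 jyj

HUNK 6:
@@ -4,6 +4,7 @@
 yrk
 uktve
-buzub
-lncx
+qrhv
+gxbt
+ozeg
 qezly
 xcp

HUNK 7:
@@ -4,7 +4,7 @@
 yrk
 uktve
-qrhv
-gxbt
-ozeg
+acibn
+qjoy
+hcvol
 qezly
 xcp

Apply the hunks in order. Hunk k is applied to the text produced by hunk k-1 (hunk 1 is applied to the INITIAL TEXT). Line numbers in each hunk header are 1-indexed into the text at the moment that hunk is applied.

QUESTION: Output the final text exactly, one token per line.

Hunk 1: at line 9 remove [xlwuj] add [qezly,zcri,imkx] -> 15 lines: poo wszo emr jtuu bmihj otwu yrk uktve buzub lncx qezly zcri imkx hwlsx jyj
Hunk 2: at line 3 remove [jtuu,bmihj,otwu] add [tiwdf,ioir] -> 14 lines: poo wszo emr tiwdf ioir yrk uktve buzub lncx qezly zcri imkx hwlsx jyj
Hunk 3: at line 11 remove [imkx,hwlsx] add [bzhjb,wizzv] -> 14 lines: poo wszo emr tiwdf ioir yrk uktve buzub lncx qezly zcri bzhjb wizzv jyj
Hunk 4: at line 1 remove [wszo,emr,tiwdf] add [gtv] -> 12 lines: poo gtv ioir yrk uktve buzub lncx qezly zcri bzhjb wizzv jyj
Hunk 5: at line 7 remove [zcri,bzhjb] add [xcp] -> 11 lines: poo gtv ioir yrk uktve buzub lncx qezly xcp wizzv jyj
Hunk 6: at line 4 remove [buzub,lncx] add [qrhv,gxbt,ozeg] -> 12 lines: poo gtv ioir yrk uktve qrhv gxbt ozeg qezly xcp wizzv jyj
Hunk 7: at line 4 remove [qrhv,gxbt,ozeg] add [acibn,qjoy,hcvol] -> 12 lines: poo gtv ioir yrk uktve acibn qjoy hcvol qezly xcp wizzv jyj

Answer: poo
gtv
ioir
yrk
uktve
acibn
qjoy
hcvol
qezly
xcp
wizzv
jyj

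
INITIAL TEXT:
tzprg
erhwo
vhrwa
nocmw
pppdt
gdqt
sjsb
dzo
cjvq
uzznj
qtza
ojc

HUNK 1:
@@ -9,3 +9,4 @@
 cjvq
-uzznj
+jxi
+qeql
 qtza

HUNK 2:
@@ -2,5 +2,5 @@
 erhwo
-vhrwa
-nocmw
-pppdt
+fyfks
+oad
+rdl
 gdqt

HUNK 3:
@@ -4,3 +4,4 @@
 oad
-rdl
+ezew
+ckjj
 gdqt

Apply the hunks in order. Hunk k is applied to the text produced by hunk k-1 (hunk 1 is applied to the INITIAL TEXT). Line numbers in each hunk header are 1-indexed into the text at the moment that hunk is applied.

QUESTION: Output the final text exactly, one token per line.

Answer: tzprg
erhwo
fyfks
oad
ezew
ckjj
gdqt
sjsb
dzo
cjvq
jxi
qeql
qtza
ojc

Derivation:
Hunk 1: at line 9 remove [uzznj] add [jxi,qeql] -> 13 lines: tzprg erhwo vhrwa nocmw pppdt gdqt sjsb dzo cjvq jxi qeql qtza ojc
Hunk 2: at line 2 remove [vhrwa,nocmw,pppdt] add [fyfks,oad,rdl] -> 13 lines: tzprg erhwo fyfks oad rdl gdqt sjsb dzo cjvq jxi qeql qtza ojc
Hunk 3: at line 4 remove [rdl] add [ezew,ckjj] -> 14 lines: tzprg erhwo fyfks oad ezew ckjj gdqt sjsb dzo cjvq jxi qeql qtza ojc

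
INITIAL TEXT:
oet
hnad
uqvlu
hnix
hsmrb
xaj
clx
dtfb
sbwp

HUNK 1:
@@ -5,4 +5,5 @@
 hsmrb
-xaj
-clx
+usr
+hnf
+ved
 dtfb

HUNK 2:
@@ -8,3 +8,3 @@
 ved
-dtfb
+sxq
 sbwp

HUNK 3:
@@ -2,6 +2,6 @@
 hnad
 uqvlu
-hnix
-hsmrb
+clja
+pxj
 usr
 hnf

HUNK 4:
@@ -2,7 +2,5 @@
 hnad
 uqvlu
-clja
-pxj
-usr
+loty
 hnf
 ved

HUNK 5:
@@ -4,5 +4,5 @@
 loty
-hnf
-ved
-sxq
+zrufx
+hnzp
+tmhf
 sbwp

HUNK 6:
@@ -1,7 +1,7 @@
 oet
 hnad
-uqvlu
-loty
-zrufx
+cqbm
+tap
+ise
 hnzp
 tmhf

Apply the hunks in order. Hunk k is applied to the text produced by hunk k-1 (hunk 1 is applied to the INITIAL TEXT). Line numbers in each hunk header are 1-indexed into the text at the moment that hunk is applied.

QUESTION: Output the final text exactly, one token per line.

Hunk 1: at line 5 remove [xaj,clx] add [usr,hnf,ved] -> 10 lines: oet hnad uqvlu hnix hsmrb usr hnf ved dtfb sbwp
Hunk 2: at line 8 remove [dtfb] add [sxq] -> 10 lines: oet hnad uqvlu hnix hsmrb usr hnf ved sxq sbwp
Hunk 3: at line 2 remove [hnix,hsmrb] add [clja,pxj] -> 10 lines: oet hnad uqvlu clja pxj usr hnf ved sxq sbwp
Hunk 4: at line 2 remove [clja,pxj,usr] add [loty] -> 8 lines: oet hnad uqvlu loty hnf ved sxq sbwp
Hunk 5: at line 4 remove [hnf,ved,sxq] add [zrufx,hnzp,tmhf] -> 8 lines: oet hnad uqvlu loty zrufx hnzp tmhf sbwp
Hunk 6: at line 1 remove [uqvlu,loty,zrufx] add [cqbm,tap,ise] -> 8 lines: oet hnad cqbm tap ise hnzp tmhf sbwp

Answer: oet
hnad
cqbm
tap
ise
hnzp
tmhf
sbwp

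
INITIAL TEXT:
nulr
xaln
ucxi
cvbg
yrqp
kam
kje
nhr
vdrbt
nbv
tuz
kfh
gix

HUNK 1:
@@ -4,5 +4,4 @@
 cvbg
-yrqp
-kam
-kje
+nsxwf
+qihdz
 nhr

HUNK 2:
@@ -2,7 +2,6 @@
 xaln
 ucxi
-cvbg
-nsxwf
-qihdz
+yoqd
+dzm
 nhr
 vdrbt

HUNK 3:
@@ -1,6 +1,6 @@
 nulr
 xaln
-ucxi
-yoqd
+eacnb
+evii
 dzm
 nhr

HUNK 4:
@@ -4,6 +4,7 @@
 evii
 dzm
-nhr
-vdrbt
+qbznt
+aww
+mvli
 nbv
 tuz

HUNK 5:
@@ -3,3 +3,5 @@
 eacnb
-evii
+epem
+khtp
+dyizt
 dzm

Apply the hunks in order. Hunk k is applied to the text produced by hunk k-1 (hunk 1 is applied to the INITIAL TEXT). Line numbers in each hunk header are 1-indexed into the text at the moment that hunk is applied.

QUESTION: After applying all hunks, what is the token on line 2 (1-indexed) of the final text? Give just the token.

Hunk 1: at line 4 remove [yrqp,kam,kje] add [nsxwf,qihdz] -> 12 lines: nulr xaln ucxi cvbg nsxwf qihdz nhr vdrbt nbv tuz kfh gix
Hunk 2: at line 2 remove [cvbg,nsxwf,qihdz] add [yoqd,dzm] -> 11 lines: nulr xaln ucxi yoqd dzm nhr vdrbt nbv tuz kfh gix
Hunk 3: at line 1 remove [ucxi,yoqd] add [eacnb,evii] -> 11 lines: nulr xaln eacnb evii dzm nhr vdrbt nbv tuz kfh gix
Hunk 4: at line 4 remove [nhr,vdrbt] add [qbznt,aww,mvli] -> 12 lines: nulr xaln eacnb evii dzm qbznt aww mvli nbv tuz kfh gix
Hunk 5: at line 3 remove [evii] add [epem,khtp,dyizt] -> 14 lines: nulr xaln eacnb epem khtp dyizt dzm qbznt aww mvli nbv tuz kfh gix
Final line 2: xaln

Answer: xaln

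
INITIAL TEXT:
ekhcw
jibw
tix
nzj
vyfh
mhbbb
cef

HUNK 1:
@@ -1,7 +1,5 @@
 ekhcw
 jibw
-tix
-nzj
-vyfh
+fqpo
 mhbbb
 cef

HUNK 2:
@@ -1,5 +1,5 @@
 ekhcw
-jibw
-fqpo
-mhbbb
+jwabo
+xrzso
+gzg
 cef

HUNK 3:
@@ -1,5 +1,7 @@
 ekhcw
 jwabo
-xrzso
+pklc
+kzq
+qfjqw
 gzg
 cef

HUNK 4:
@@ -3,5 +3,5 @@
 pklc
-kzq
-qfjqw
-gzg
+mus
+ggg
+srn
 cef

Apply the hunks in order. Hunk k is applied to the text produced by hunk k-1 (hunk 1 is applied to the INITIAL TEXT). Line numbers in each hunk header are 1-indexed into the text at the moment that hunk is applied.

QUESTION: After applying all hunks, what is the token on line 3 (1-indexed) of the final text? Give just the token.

Answer: pklc

Derivation:
Hunk 1: at line 1 remove [tix,nzj,vyfh] add [fqpo] -> 5 lines: ekhcw jibw fqpo mhbbb cef
Hunk 2: at line 1 remove [jibw,fqpo,mhbbb] add [jwabo,xrzso,gzg] -> 5 lines: ekhcw jwabo xrzso gzg cef
Hunk 3: at line 1 remove [xrzso] add [pklc,kzq,qfjqw] -> 7 lines: ekhcw jwabo pklc kzq qfjqw gzg cef
Hunk 4: at line 3 remove [kzq,qfjqw,gzg] add [mus,ggg,srn] -> 7 lines: ekhcw jwabo pklc mus ggg srn cef
Final line 3: pklc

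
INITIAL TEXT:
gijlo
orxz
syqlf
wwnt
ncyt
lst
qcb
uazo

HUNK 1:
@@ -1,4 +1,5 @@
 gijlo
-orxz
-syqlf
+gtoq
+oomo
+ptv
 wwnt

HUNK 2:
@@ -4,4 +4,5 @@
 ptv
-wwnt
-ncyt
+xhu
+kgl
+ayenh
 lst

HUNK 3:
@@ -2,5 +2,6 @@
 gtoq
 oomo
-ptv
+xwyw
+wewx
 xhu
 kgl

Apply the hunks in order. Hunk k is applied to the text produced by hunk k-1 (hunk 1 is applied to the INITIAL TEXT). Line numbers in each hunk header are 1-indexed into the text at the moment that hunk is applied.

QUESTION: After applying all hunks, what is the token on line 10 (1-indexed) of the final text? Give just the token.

Answer: qcb

Derivation:
Hunk 1: at line 1 remove [orxz,syqlf] add [gtoq,oomo,ptv] -> 9 lines: gijlo gtoq oomo ptv wwnt ncyt lst qcb uazo
Hunk 2: at line 4 remove [wwnt,ncyt] add [xhu,kgl,ayenh] -> 10 lines: gijlo gtoq oomo ptv xhu kgl ayenh lst qcb uazo
Hunk 3: at line 2 remove [ptv] add [xwyw,wewx] -> 11 lines: gijlo gtoq oomo xwyw wewx xhu kgl ayenh lst qcb uazo
Final line 10: qcb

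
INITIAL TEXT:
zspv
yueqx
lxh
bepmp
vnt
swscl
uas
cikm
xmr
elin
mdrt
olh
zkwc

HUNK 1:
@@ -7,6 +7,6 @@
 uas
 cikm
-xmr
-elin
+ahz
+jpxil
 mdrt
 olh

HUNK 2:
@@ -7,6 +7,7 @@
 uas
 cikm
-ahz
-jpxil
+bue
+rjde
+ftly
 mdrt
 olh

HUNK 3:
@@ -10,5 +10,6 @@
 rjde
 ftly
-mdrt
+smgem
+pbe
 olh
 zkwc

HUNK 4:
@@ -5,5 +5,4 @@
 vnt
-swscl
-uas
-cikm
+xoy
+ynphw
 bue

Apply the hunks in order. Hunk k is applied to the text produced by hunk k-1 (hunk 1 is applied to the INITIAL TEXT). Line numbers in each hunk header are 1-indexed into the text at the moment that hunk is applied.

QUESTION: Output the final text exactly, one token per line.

Answer: zspv
yueqx
lxh
bepmp
vnt
xoy
ynphw
bue
rjde
ftly
smgem
pbe
olh
zkwc

Derivation:
Hunk 1: at line 7 remove [xmr,elin] add [ahz,jpxil] -> 13 lines: zspv yueqx lxh bepmp vnt swscl uas cikm ahz jpxil mdrt olh zkwc
Hunk 2: at line 7 remove [ahz,jpxil] add [bue,rjde,ftly] -> 14 lines: zspv yueqx lxh bepmp vnt swscl uas cikm bue rjde ftly mdrt olh zkwc
Hunk 3: at line 10 remove [mdrt] add [smgem,pbe] -> 15 lines: zspv yueqx lxh bepmp vnt swscl uas cikm bue rjde ftly smgem pbe olh zkwc
Hunk 4: at line 5 remove [swscl,uas,cikm] add [xoy,ynphw] -> 14 lines: zspv yueqx lxh bepmp vnt xoy ynphw bue rjde ftly smgem pbe olh zkwc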